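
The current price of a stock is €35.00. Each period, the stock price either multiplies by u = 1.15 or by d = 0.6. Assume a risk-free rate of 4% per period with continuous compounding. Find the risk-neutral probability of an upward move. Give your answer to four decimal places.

p = 0.8015

Risk-neutral probability p = (e^0.04 − 0.6)/(1.15 − 0.6) = 0.4408/0.5500 = 0.8015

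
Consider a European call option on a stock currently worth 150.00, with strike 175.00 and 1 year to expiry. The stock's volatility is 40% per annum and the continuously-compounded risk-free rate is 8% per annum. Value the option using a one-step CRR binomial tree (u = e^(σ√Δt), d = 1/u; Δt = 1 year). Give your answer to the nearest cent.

CRR parameters: u = e^(σ√Δt) = e^(0.4·√1) = 1.4918, d = 1/u = 0.6703
Per-period rate: rΔt = 0.08·1 = 0.08, so R = e^0.08 = 1.0833
Risk-neutral probability p = (e^0.08 − 0.6703)/(1.4918 − 0.6703) = 0.4130/0.8215 = 0.5027
Terminal stock prices: S_u = 223.8, S_d = 100.5
Terminal payoffs (S − K): max(48.77, 0) = 48.77, max(-74.45, 0) = 0
Node 0 (S = 150): V_0 = e^(−0.08)·[0.5027·48.7737 + 0.4973·0.0000] = 22.6333

22.63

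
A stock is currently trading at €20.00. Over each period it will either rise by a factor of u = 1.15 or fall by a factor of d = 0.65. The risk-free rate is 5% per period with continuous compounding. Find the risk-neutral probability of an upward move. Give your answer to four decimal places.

p = 0.8025

Risk-neutral probability p = (e^0.05 − 0.65)/(1.15 − 0.65) = 0.4013/0.5000 = 0.8025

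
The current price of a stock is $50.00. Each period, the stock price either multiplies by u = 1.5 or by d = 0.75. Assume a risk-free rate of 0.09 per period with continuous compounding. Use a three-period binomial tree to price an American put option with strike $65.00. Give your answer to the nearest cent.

$15.94

Risk-neutral probability p = (e^0.09 − 0.75)/(1.5 − 0.75) = 0.3442/0.7500 = 0.4589
Terminal stock prices: S_uuu = 168.8, S_uud = 84.38, S_udd = 42.19, S_ddd = 21.09
Terminal payoffs (K − S): max(-103.8, 0) = 0, max(-19.38, 0) = 0, max(22.81, 0) = 22.81, max(43.91, 0) = 43.91
Node uu (S = 112.5): continuation = e^(−0.09)·[0.4589·0.0000 + 0.5411·0.0000] = 0.0000; exercise value = 0.0000 ≤ continuation, so V_uu = 0.0000
Node ud (S = 56.25): continuation = e^(−0.09)·[0.4589·0.0000 + 0.5411·22.8125] = 11.2814; exercise value = 8.7500 ≤ continuation, so V_ud = 11.2814
Node dd (S = 28.12): continuation = e^(−0.09)·[0.4589·22.8125 + 0.5411·43.9062] = 31.2805; exercise value = 36.8750 > continuation, so V_dd = 36.8750 (exercise)
Node u (S = 75): continuation = e^(−0.09)·[0.4589·0.0000 + 0.5411·11.2814] = 5.5790; exercise value = 0.0000 ≤ continuation, so V_u = 5.5790
Node d (S = 37.5): continuation = e^(−0.09)·[0.4589·11.2814 + 0.5411·36.8750] = 22.9672; exercise value = 27.5000 > continuation, so V_d = 27.5000 (exercise)
Node 0 (S = 50): continuation = e^(−0.09)·[0.4589·5.5790 + 0.5411·27.5000] = 15.9394; exercise value = 15.0000 ≤ continuation, so V_0 = 15.9394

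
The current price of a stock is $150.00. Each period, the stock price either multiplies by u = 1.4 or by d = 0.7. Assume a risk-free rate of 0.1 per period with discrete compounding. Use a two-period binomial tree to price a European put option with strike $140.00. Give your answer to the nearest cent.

$10.09

Risk-neutral probability p = (1 + 0.1 − 0.7)/(1.4 − 0.7) = 0.4000/0.7000 = 0.5714
Terminal stock prices: S_uu = 294, S_ud = 147, S_dd = 73.5
Terminal payoffs (K − S): max(-154, 0) = 0, max(-7, 0) = 0, max(66.5, 0) = 66.5
Node u (S = 210): V_u = 1/1.1·[0.5714·0.0000 + 0.4286·0.0000] = 0.0000
Node d (S = 105): V_d = 1/1.1·[0.5714·0.0000 + 0.4286·66.5000] = 25.9091
Node 0 (S = 150): V_0 = 1/1.1·[0.5714·0.0000 + 0.4286·25.9091] = 10.0945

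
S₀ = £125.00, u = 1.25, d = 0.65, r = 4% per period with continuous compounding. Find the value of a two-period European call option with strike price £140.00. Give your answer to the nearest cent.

Risk-neutral probability p = (e^0.04 − 0.65)/(1.25 − 0.65) = 0.3908/0.6000 = 0.6514
Terminal stock prices: S_uu = 195.3, S_ud = 101.6, S_dd = 52.81
Terminal payoffs (S − K): max(55.31, 0) = 55.31, max(-38.44, 0) = 0, max(-87.19, 0) = 0
Node u (S = 156.2): V_u = e^(−0.04)·[0.6514·55.3125 + 0.3486·0.0000] = 34.6152
Node d (S = 81.25): V_d = e^(−0.04)·[0.6514·0.0000 + 0.3486·0.0000] = 0.0000
Node 0 (S = 125): V_0 = e^(−0.04)·[0.6514·34.6152 + 0.3486·0.0000] = 21.6626

£21.66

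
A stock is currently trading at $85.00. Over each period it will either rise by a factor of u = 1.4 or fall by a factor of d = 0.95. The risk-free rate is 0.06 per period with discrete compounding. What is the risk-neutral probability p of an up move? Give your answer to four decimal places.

p = 0.2444

Risk-neutral probability p = (1 + 0.06 − 0.95)/(1.4 − 0.95) = 0.1100/0.4500 = 0.2444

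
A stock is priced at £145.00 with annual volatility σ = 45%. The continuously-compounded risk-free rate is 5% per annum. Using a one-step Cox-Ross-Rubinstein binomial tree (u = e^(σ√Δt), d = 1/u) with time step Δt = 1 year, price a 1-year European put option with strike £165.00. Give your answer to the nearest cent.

£38.34

CRR parameters: u = e^(σ√Δt) = e^(0.45·√1) = 1.5683, d = 1/u = 0.6376
Per-period rate: rΔt = 0.05·1 = 0.05, so R = e^0.05 = 1.0513
Risk-neutral probability p = (e^0.05 − 0.6376)/(1.5683 − 0.6376) = 0.4136/0.9307 = 0.4445
Terminal stock prices: S_u = 227.4, S_d = 92.46
Terminal payoffs (K − S): max(-62.41, 0) = 0, max(72.54, 0) = 72.54
Node 0 (S = 145): V_0 = e^(−0.05)·[0.4445·0.0000 + 0.5555·72.5439] = 38.3362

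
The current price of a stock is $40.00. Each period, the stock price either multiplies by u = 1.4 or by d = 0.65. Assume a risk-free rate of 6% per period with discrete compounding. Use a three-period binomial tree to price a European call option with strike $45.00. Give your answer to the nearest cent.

$10.92

Risk-neutral probability p = (1 + 0.06 − 0.65)/(1.4 − 0.65) = 0.4100/0.7500 = 0.5467
Terminal stock prices: S_uuu = 109.8, S_uud = 50.96, S_udd = 23.66, S_ddd = 10.98
Terminal payoffs (S − K): max(64.76, 0) = 64.76, max(5.96, 0) = 5.96, max(-21.34, 0) = 0, max(-34.02, 0) = 0
Node uu (S = 78.4): V_uu = 1/1.06·[0.5467·64.7600 + 0.4533·5.9600] = 35.9472
Node ud (S = 36.4): V_ud = 1/1.06·[0.5467·5.9600 + 0.4533·0.0000] = 3.0737
Node dd (S = 16.9): V_dd = 1/1.06·[0.5467·0.0000 + 0.4533·0.0000] = 0.0000
Node u (S = 56): V_u = 1/1.06·[0.5467·35.9472 + 0.4533·3.0737] = 19.8533
Node d (S = 26): V_d = 1/1.06·[0.5467·3.0737 + 0.4533·0.0000] = 1.5852
Node 0 (S = 40): V_0 = 1/1.06·[0.5467·19.8533 + 0.4533·1.5852] = 10.9168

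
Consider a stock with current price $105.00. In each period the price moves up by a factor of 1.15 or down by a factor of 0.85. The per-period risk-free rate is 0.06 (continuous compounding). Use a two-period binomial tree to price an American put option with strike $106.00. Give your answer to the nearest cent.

Risk-neutral probability p = (e^0.06 − 0.85)/(1.15 − 0.85) = 0.2118/0.3000 = 0.7061
Terminal stock prices: S_uu = 138.9, S_ud = 102.6, S_dd = 75.86
Terminal payoffs (K − S): max(-32.86, 0) = 0, max(3.363, 0) = 3.363, max(30.14, 0) = 30.14
Node u (S = 120.7): continuation = e^(−0.06)·[0.7061·0.0000 + 0.2939·3.3625] = 0.9306; exercise value = 0.0000 ≤ continuation, so V_u = 0.9306
Node d (S = 89.25): continuation = e^(−0.06)·[0.7061·3.3625 + 0.2939·30.1375] = 10.5770; exercise value = 16.7500 > continuation, so V_d = 16.7500 (exercise)
Node 0 (S = 105): continuation = e^(−0.06)·[0.7061·0.9306 + 0.2939·16.7500] = 5.2547; exercise value = 1.0000 ≤ continuation, so V_0 = 5.2547

$5.25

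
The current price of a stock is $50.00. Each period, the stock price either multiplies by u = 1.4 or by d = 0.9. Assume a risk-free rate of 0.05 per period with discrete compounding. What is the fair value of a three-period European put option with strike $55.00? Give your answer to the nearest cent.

$5.50

Risk-neutral probability p = (1 + 0.05 − 0.9)/(1.4 − 0.9) = 0.1500/0.5000 = 0.3000
Terminal stock prices: S_uuu = 137.2, S_uud = 88.2, S_udd = 56.7, S_ddd = 36.45
Terminal payoffs (K − S): max(-82.2, 0) = 0, max(-33.2, 0) = 0, max(-1.7, 0) = 0, max(18.55, 0) = 18.55
Node uu (S = 98): V_uu = 1/1.05·[0.3000·0.0000 + 0.7000·0.0000] = 0.0000
Node ud (S = 63): V_ud = 1/1.05·[0.3000·0.0000 + 0.7000·0.0000] = 0.0000
Node dd (S = 40.5): V_dd = 1/1.05·[0.3000·0.0000 + 0.7000·18.5500] = 12.3667
Node u (S = 70): V_u = 1/1.05·[0.3000·0.0000 + 0.7000·0.0000] = 0.0000
Node d (S = 45): V_d = 1/1.05·[0.3000·0.0000 + 0.7000·12.3667] = 8.2444
Node 0 (S = 50): V_0 = 1/1.05·[0.3000·0.0000 + 0.7000·8.2444] = 5.4963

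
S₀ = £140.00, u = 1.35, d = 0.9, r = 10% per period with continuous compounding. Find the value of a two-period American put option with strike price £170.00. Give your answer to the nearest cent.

£30.00

Risk-neutral probability p = (e^0.1 − 0.9)/(1.35 − 0.9) = 0.2052/0.4500 = 0.4559
Terminal stock prices: S_uu = 255.2, S_ud = 170.1, S_dd = 113.4
Terminal payoffs (K − S): max(-85.15, 0) = 0, max(-0.1, 0) = 0, max(56.6, 0) = 56.6
Node u (S = 189): continuation = e^(−0.1)·[0.4559·0.0000 + 0.5441·0.0000] = 0.0000; exercise value = 0.0000 ≤ continuation, so V_u = 0.0000
Node d (S = 126): continuation = e^(−0.1)·[0.4559·0.0000 + 0.5441·56.6000] = 27.8636; exercise value = 44.0000 > continuation, so V_d = 44.0000 (exercise)
Node 0 (S = 140): continuation = e^(−0.1)·[0.4559·0.0000 + 0.5441·44.0000] = 21.6608; exercise value = 30.0000 > continuation, so V_0 = 30.0000 (exercise)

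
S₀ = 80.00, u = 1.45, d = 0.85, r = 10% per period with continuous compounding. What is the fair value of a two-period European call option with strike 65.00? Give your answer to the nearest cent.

Risk-neutral probability p = (e^0.1 − 0.85)/(1.45 − 0.85) = 0.2552/0.6000 = 0.4253
Terminal stock prices: S_uu = 168.2, S_ud = 98.6, S_dd = 57.8
Terminal payoffs (S − K): max(103.2, 0) = 103.2, max(33.6, 0) = 33.6, max(-7.2, 0) = 0
Node u (S = 116): V_u = e^(−0.1)·[0.4253·103.2000 + 0.5747·33.6000] = 57.1856
Node d (S = 68): V_d = e^(−0.1)·[0.4253·33.6000 + 0.5747·0.0000] = 12.9297
Node 0 (S = 80): V_0 = e^(−0.1)·[0.4253·57.1856 + 0.5747·12.9297] = 28.7296

28.73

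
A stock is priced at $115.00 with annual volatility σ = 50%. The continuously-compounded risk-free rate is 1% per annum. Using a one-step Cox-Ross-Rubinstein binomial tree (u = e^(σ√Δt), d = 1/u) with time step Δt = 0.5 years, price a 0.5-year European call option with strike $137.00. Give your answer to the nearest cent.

CRR parameters: u = e^(σ√Δt) = e^(0.5·√0.5) = 1.4241, d = 1/u = 0.7022
Per-period rate: rΔt = 0.01·0.5 = 0.005, so R = e^0.005 = 1.0050
Risk-neutral probability p = (e^0.005 − 0.7022)/(1.4241 − 0.7022) = 0.3028/0.7219 = 0.4195
Terminal stock prices: S_u = 163.8, S_d = 80.75
Terminal payoffs (S − K): max(26.77, 0) = 26.77, max(-56.25, 0) = 0
Node 0 (S = 115): V_0 = e^(−0.005)·[0.4195·26.7737 + 0.5805·0.0000] = 11.1746

$11.17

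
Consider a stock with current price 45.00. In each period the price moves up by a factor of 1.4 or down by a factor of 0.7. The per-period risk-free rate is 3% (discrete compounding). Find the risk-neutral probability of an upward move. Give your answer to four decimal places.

Risk-neutral probability p = (1 + 0.03 − 0.7)/(1.4 − 0.7) = 0.3300/0.7000 = 0.4714

p = 0.4714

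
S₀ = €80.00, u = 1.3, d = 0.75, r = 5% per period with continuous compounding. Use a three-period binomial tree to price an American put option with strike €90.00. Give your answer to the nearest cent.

Risk-neutral probability p = (e^0.05 − 0.75)/(1.3 − 0.75) = 0.3013/0.5500 = 0.5478
Terminal stock prices: S_uuu = 175.8, S_uud = 101.4, S_udd = 58.5, S_ddd = 33.75
Terminal payoffs (K − S): max(-85.76, 0) = 0, max(-11.4, 0) = 0, max(31.5, 0) = 31.5, max(56.25, 0) = 56.25
Node uu (S = 135.2): continuation = e^(−0.05)·[0.5478·0.0000 + 0.4522·0.0000] = 0.0000; exercise value = 0.0000 ≤ continuation, so V_uu = 0.0000
Node ud (S = 78): continuation = e^(−0.05)·[0.5478·0.0000 + 0.4522·31.5000] = 13.5506; exercise value = 12.0000 ≤ continuation, so V_ud = 13.5506
Node dd (S = 45): continuation = e^(−0.05)·[0.5478·31.5000 + 0.4522·56.2500] = 40.6106; exercise value = 45.0000 > continuation, so V_dd = 45.0000 (exercise)
Node u (S = 104): continuation = e^(−0.05)·[0.5478·0.0000 + 0.4522·13.5506] = 5.8292; exercise value = 0.0000 ≤ continuation, so V_u = 5.8292
Node d (S = 60): continuation = e^(−0.05)·[0.5478·13.5506 + 0.4522·45.0000] = 26.4186; exercise value = 30.0000 > continuation, so V_d = 30.0000 (exercise)
Node 0 (S = 80): continuation = e^(−0.05)·[0.5478·5.8292 + 0.4522·30.0000] = 15.9427; exercise value = 10.0000 ≤ continuation, so V_0 = 15.9427

€15.94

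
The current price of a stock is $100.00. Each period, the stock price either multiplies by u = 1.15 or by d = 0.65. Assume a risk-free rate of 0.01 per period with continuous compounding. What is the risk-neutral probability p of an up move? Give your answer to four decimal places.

Risk-neutral probability p = (e^0.01 − 0.65)/(1.15 − 0.65) = 0.3601/0.5000 = 0.7201

p = 0.7201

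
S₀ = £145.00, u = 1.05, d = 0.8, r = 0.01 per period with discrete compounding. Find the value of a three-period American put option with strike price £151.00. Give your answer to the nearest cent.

Risk-neutral probability p = (1 + 0.01 − 0.8)/(1.05 − 0.8) = 0.2100/0.2500 = 0.8400
Terminal stock prices: S_uuu = 167.9, S_uud = 127.9, S_udd = 97.44, S_ddd = 74.24
Terminal payoffs (K − S): max(-16.86, 0) = 0, max(23.11, 0) = 23.11, max(53.56, 0) = 53.56, max(76.76, 0) = 76.76
Node uu (S = 159.9): continuation = 1/1.01·[0.8400·0.0000 + 0.1600·23.1100] = 3.6610; exercise value = 0.0000 ≤ continuation, so V_uu = 3.6610
Node ud (S = 121.8): continuation = 1/1.01·[0.8400·23.1100 + 0.1600·53.5600] = 27.7050; exercise value = 29.2000 > continuation, so V_ud = 29.2000 (exercise)
Node dd (S = 92.8): continuation = 1/1.01·[0.8400·53.5600 + 0.1600·76.7600] = 56.7050; exercise value = 58.2000 > continuation, so V_dd = 58.2000 (exercise)
Node u (S = 152.2): continuation = 1/1.01·[0.8400·3.6610 + 0.1600·29.2000] = 7.6705; exercise value = 0.0000 ≤ continuation, so V_u = 7.6705
Node d (S = 116): continuation = 1/1.01·[0.8400·29.2000 + 0.1600·58.2000] = 33.5050; exercise value = 35.0000 > continuation, so V_d = 35.0000 (exercise)
Node 0 (S = 145): continuation = 1/1.01·[0.8400·7.6705 + 0.1600·35.0000] = 11.9240; exercise value = 6.0000 ≤ continuation, so V_0 = 11.9240

£11.92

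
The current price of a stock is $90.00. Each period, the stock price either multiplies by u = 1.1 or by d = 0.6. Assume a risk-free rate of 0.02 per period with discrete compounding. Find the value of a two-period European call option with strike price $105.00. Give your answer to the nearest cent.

Risk-neutral probability p = (1 + 0.02 − 0.6)/(1.1 − 0.6) = 0.4200/0.5000 = 0.8400
Terminal stock prices: S_uu = 108.9, S_ud = 59.4, S_dd = 32.4
Terminal payoffs (S − K): max(3.9, 0) = 3.9, max(-45.6, 0) = 0, max(-72.6, 0) = 0
Node u (S = 99): V_u = 1/1.02·[0.8400·3.9000 + 0.1600·0.0000] = 3.2118
Node d (S = 54): V_d = 1/1.02·[0.8400·0.0000 + 0.1600·0.0000] = 0.0000
Node 0 (S = 90): V_0 = 1/1.02·[0.8400·3.2118 + 0.1600·0.0000] = 2.6450

$2.64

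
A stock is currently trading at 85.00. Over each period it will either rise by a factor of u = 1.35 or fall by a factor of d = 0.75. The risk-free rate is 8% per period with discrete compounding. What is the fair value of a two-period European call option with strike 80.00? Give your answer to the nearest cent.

22.00

Risk-neutral probability p = (1 + 0.08 − 0.75)/(1.35 − 0.75) = 0.3300/0.6000 = 0.5500
Terminal stock prices: S_uu = 154.9, S_ud = 86.06, S_dd = 47.81
Terminal payoffs (S − K): max(74.91, 0) = 74.91, max(6.063, 0) = 6.063, max(-32.19, 0) = 0
Node u (S = 114.8): V_u = 1/1.08·[0.5500·74.9125 + 0.4500·6.0625] = 40.6759
Node d (S = 63.75): V_d = 1/1.08·[0.5500·6.0625 + 0.4500·0.0000] = 3.0874
Node 0 (S = 85): V_0 = 1/1.08·[0.5500·40.6759 + 0.4500·3.0874] = 22.0010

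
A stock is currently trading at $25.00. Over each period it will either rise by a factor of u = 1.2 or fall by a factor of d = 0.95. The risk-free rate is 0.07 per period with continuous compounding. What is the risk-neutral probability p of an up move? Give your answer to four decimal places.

p = 0.4900

Risk-neutral probability p = (e^0.07 − 0.95)/(1.2 − 0.95) = 0.1225/0.2500 = 0.4900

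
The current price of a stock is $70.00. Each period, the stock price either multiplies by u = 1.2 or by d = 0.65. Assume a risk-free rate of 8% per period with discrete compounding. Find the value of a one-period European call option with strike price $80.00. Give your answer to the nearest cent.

$2.90

Risk-neutral probability p = (1 + 0.08 − 0.65)/(1.2 − 0.65) = 0.4300/0.5500 = 0.7818
Terminal stock prices: S_u = 84, S_d = 45.5
Terminal payoffs (S − K): max(4, 0) = 4, max(-34.5, 0) = 0
Node 0 (S = 70): V_0 = 1/1.08·[0.7818·4.0000 + 0.2182·0.0000] = 2.8956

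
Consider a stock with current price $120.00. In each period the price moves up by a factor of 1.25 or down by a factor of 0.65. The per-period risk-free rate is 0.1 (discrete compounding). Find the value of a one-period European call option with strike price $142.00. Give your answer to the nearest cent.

Risk-neutral probability p = (1 + 0.1 − 0.65)/(1.25 − 0.65) = 0.4500/0.6000 = 0.7500
Terminal stock prices: S_u = 150, S_d = 78
Terminal payoffs (S − K): max(8, 0) = 8, max(-64, 0) = 0
Node 0 (S = 120): V_0 = 1/1.1·[0.7500·8.0000 + 0.2500·0.0000] = 5.4545

$5.45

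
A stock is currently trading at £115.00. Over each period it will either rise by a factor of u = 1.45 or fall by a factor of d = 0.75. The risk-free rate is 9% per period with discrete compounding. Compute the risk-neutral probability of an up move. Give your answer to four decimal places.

Risk-neutral probability p = (1 + 0.09 − 0.75)/(1.45 − 0.75) = 0.3400/0.7000 = 0.4857

p = 0.4857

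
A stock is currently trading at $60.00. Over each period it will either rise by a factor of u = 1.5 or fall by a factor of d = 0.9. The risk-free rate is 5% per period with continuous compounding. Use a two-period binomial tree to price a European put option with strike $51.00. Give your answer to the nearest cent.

Risk-neutral probability p = (e^0.05 − 0.9)/(1.5 − 0.9) = 0.1513/0.6000 = 0.2521
Terminal stock prices: S_uu = 135, S_ud = 81, S_dd = 48.6
Terminal payoffs (K − S): max(-84, 0) = 0, max(-30, 0) = 0, max(2.4, 0) = 2.4
Node u (S = 90): V_u = e^(−0.05)·[0.2521·0.0000 + 0.7479·0.0000] = 0.0000
Node d (S = 54): V_d = e^(−0.05)·[0.2521·0.0000 + 0.7479·2.4000] = 1.7074
Node 0 (S = 60): V_0 = e^(−0.05)·[0.2521·0.0000 + 0.7479·1.7074] = 1.2146

$1.21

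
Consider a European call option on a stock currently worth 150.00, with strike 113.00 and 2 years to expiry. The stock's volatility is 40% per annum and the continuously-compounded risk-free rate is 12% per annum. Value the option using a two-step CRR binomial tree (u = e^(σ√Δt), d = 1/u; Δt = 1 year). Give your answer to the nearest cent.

CRR parameters: u = e^(σ√Δt) = e^(0.4·√1) = 1.4918, d = 1/u = 0.6703
Per-period rate: rΔt = 0.12·1 = 0.12, so R = e^0.12 = 1.1275
Risk-neutral probability p = (e^0.12 − 0.6703)/(1.4918 − 0.6703) = 0.4572/0.8215 = 0.5565
Terminal stock prices: S_uu = 333.8, S_ud = 150, S_dd = 67.4
Terminal payoffs (S − K): max(220.8, 0) = 220.8, max(37, 0) = 37, max(-45.6, 0) = 0
Node u (S = 223.8): V_u = e^(−0.12)·[0.5565·220.8311 + 0.4435·37.0000] = 123.5517
Node d (S = 100.5): V_d = e^(−0.12)·[0.5565·37.0000 + 0.4435·0.0000] = 18.2625
Node 0 (S = 150): V_0 = e^(−0.12)·[0.5565·123.5517 + 0.4435·18.2625] = 68.1662

68.17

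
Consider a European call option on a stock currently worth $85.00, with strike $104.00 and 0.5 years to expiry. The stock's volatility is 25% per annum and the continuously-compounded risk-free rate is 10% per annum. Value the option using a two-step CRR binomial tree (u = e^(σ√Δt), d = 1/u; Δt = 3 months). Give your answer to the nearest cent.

CRR parameters: u = e^(σ√Δt) = e^(0.25·√0.25) = 1.1331, d = 1/u = 0.8825
Per-period rate: rΔt = 0.1·0.25 = 0.025, so R = e^0.025 = 1.0253
Risk-neutral probability p = (e^0.025 − 0.8825)/(1.1331 − 0.8825) = 0.1428/0.2507 = 0.5698
Terminal stock prices: S_uu = 109.1, S_ud = 85, S_dd = 66.2
Terminal payoffs (S − K): max(5.142, 0) = 5.142, max(-19, 0) = 0, max(-37.8, 0) = 0
Node u (S = 96.32): V_u = e^(−0.025)·[0.5698·5.1422 + 0.4302·0.0000] = 2.8576
Node d (S = 75.01): V_d = e^(−0.025)·[0.5698·0.0000 + 0.4302·0.0000] = 0.0000
Node 0 (S = 85): V_0 = e^(−0.025)·[0.5698·2.8576 + 0.4302·0.0000] = 1.5880

$1.59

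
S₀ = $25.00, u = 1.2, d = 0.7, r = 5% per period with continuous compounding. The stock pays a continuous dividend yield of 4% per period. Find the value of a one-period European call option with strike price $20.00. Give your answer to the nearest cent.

$5.90

Per-period risk-free factor R = e^0.05 = 1.0513; dividend-adjusted growth = e^(0.05−0.04) = 1.0101.
Risk-neutral probability p = (1.0101 − 0.7)/(1.2 − 0.7) = 0.3101/0.5000 = 0.6201
Terminal stock prices: S_u = 30, S_d = 17.5
Terminal payoffs (S − K): max(10, 0) = 10, max(-2.5, 0) = 0
Node 0 (S = 25): V_0 = e^(−0.05)·[0.6201·10.0000 + 0.3799·0.0000] = 5.8986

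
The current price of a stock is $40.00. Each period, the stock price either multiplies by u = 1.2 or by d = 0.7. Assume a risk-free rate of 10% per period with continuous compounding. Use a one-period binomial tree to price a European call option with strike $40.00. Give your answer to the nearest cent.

$5.87

Risk-neutral probability p = (e^0.1 − 0.7)/(1.2 − 0.7) = 0.4052/0.5000 = 0.8103
Terminal stock prices: S_u = 48, S_d = 28
Terminal payoffs (S − K): max(8, 0) = 8, max(-12, 0) = 0
Node 0 (S = 40): V_0 = e^(−0.1)·[0.8103·8.0000 + 0.1897·0.0000] = 5.8658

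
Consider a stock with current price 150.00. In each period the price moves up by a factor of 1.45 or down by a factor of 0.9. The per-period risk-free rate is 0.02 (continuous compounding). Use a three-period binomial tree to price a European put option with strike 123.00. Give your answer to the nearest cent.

Risk-neutral probability p = (e^0.02 − 0.9)/(1.45 − 0.9) = 0.1202/0.5500 = 0.2185
Terminal stock prices: S_uuu = 457.3, S_uud = 283.8, S_udd = 176.2, S_ddd = 109.4
Terminal payoffs (K − S): max(-334.3, 0) = 0, max(-160.8, 0) = 0, max(-53.18, 0) = 0, max(13.65, 0) = 13.65
Node uu (S = 315.4): V_uu = e^(−0.02)·[0.2185·0.0000 + 0.7815·0.0000] = 0.0000
Node ud (S = 195.8): V_ud = e^(−0.02)·[0.2185·0.0000 + 0.7815·0.0000] = 0.0000
Node dd (S = 121.5): V_dd = e^(−0.02)·[0.2185·0.0000 + 0.7815·13.6500] = 10.4556
Node u (S = 217.5): V_u = e^(−0.02)·[0.2185·0.0000 + 0.7815·0.0000] = 0.0000
Node d (S = 135): V_d = e^(−0.02)·[0.2185·0.0000 + 0.7815·10.4556] = 8.0088
Node 0 (S = 150): V_0 = e^(−0.02)·[0.2185·0.0000 + 0.7815·8.0088] = 6.1345

6.13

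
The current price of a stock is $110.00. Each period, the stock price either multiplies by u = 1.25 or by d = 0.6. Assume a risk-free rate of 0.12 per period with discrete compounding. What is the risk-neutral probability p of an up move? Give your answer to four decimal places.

Risk-neutral probability p = (1 + 0.12 − 0.6)/(1.25 − 0.6) = 0.5200/0.6500 = 0.8000

p = 0.8000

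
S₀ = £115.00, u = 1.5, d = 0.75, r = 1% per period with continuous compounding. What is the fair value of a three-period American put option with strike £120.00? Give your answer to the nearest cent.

Risk-neutral probability p = (e^0.01 − 0.75)/(1.5 − 0.75) = 0.2601/0.7500 = 0.3467
Terminal stock prices: S_uuu = 388.1, S_uud = 194.1, S_udd = 97.03, S_ddd = 48.52
Terminal payoffs (K − S): max(-268.1, 0) = 0, max(-74.06, 0) = 0, max(22.97, 0) = 22.97, max(71.48, 0) = 71.48
Node uu (S = 258.8): continuation = e^(−0.01)·[0.3467·0.0000 + 0.6533·0.0000] = 0.0000; exercise value = 0.0000 ≤ continuation, so V_uu = 0.0000
Node ud (S = 129.4): continuation = e^(−0.01)·[0.3467·0.0000 + 0.6533·22.9688] = 14.8554; exercise value = 0.0000 ≤ continuation, so V_ud = 14.8554
Node dd (S = 64.69): continuation = e^(−0.01)·[0.3467·22.9688 + 0.6533·71.4844] = 54.1185; exercise value = 55.3125 > continuation, so V_dd = 55.3125 (exercise)
Node u (S = 172.5): continuation = e^(−0.01)·[0.3467·0.0000 + 0.6533·14.8554] = 9.6080; exercise value = 0.0000 ≤ continuation, so V_u = 9.6080
Node d (S = 86.25): continuation = e^(−0.01)·[0.3467·14.8554 + 0.6533·55.3125] = 40.8739; exercise value = 33.7500 ≤ continuation, so V_d = 40.8739
Node 0 (S = 115): continuation = e^(−0.01)·[0.3467·9.6080 + 0.6533·40.8739] = 29.7341; exercise value = 5.0000 ≤ continuation, so V_0 = 29.7341

£29.73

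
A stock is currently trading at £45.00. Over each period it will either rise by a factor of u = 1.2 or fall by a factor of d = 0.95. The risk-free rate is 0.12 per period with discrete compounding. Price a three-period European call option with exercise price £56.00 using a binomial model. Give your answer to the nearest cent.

Risk-neutral probability p = (1 + 0.12 − 0.95)/(1.2 − 0.95) = 0.1700/0.2500 = 0.6800
Terminal stock prices: S_uuu = 77.76, S_uud = 61.56, S_udd = 48.73, S_ddd = 38.58
Terminal payoffs (S − K): max(21.76, 0) = 21.76, max(5.56, 0) = 5.56, max(-7.265, 0) = 0, max(-17.42, 0) = 0
Node uu (S = 64.8): V_uu = 1/1.12·[0.6800·21.7600 + 0.3200·5.5600] = 14.8000
Node ud (S = 51.3): V_ud = 1/1.12·[0.6800·5.5600 + 0.3200·0.0000] = 3.3757
Node dd (S = 40.61): V_dd = 1/1.12·[0.6800·0.0000 + 0.3200·0.0000] = 0.0000
Node u (S = 54): V_u = 1/1.12·[0.6800·14.8000 + 0.3200·3.3757] = 9.9502
Node d (S = 42.75): V_d = 1/1.12·[0.6800·3.3757 + 0.3200·0.0000] = 2.0495
Node 0 (S = 45): V_0 = 1/1.12·[0.6800·9.9502 + 0.3200·2.0495] = 6.6268

£6.63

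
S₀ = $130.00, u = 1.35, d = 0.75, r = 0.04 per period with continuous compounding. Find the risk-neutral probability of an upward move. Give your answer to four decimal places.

Risk-neutral probability p = (e^0.04 − 0.75)/(1.35 − 0.75) = 0.2908/0.6000 = 0.4847

p = 0.4847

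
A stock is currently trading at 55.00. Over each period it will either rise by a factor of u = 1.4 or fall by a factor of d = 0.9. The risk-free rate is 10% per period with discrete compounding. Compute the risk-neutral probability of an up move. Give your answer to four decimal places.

p = 0.4000

Risk-neutral probability p = (1 + 0.1 − 0.9)/(1.4 − 0.9) = 0.2000/0.5000 = 0.4000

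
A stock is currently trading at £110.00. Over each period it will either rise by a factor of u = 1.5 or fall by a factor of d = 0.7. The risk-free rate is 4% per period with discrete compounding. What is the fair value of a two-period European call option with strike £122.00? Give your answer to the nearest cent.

£20.96

Risk-neutral probability p = (1 + 0.04 − 0.7)/(1.5 − 0.7) = 0.3400/0.8000 = 0.4250
Terminal stock prices: S_uu = 247.5, S_ud = 115.5, S_dd = 53.9
Terminal payoffs (S − K): max(125.5, 0) = 125.5, max(-6.5, 0) = 0, max(-68.1, 0) = 0
Node u (S = 165): V_u = 1/1.04·[0.4250·125.5000 + 0.5750·0.0000] = 51.2861
Node d (S = 77): V_d = 1/1.04·[0.4250·0.0000 + 0.5750·0.0000] = 0.0000
Node 0 (S = 110): V_0 = 1/1.04·[0.4250·51.2861 + 0.5750·0.0000] = 20.9582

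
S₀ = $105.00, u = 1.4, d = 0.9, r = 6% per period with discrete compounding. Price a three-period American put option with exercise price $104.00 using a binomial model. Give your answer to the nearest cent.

Risk-neutral probability p = (1 + 0.06 − 0.9)/(1.4 − 0.9) = 0.1600/0.5000 = 0.3200
Terminal stock prices: S_uuu = 288.1, S_uud = 185.2, S_udd = 119.1, S_ddd = 76.55
Terminal payoffs (K − S): max(-184.1, 0) = 0, max(-81.22, 0) = 0, max(-15.07, 0) = 0, max(27.45, 0) = 27.45
Node uu (S = 205.8): continuation = 1/1.06·[0.3200·0.0000 + 0.6800·0.0000] = 0.0000; exercise value = 0.0000 ≤ continuation, so V_uu = 0.0000
Node ud (S = 132.3): continuation = 1/1.06·[0.3200·0.0000 + 0.6800·0.0000] = 0.0000; exercise value = 0.0000 ≤ continuation, so V_ud = 0.0000
Node dd (S = 85.05): continuation = 1/1.06·[0.3200·0.0000 + 0.6800·27.4550] = 17.6126; exercise value = 18.9500 > continuation, so V_dd = 18.9500 (exercise)
Node u (S = 147): continuation = 1/1.06·[0.3200·0.0000 + 0.6800·0.0000] = 0.0000; exercise value = 0.0000 ≤ continuation, so V_u = 0.0000
Node d (S = 94.5): continuation = 1/1.06·[0.3200·0.0000 + 0.6800·18.9500] = 12.1566; exercise value = 9.5000 ≤ continuation, so V_d = 12.1566
Node 0 (S = 105): continuation = 1/1.06·[0.3200·0.0000 + 0.6800·12.1566] = 7.7986; exercise value = 0.0000 ≤ continuation, so V_0 = 7.7986

$7.80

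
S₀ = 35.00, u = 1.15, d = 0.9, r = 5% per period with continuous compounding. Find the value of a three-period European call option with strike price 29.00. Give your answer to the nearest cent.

10.22

Risk-neutral probability p = (e^0.05 − 0.9)/(1.15 − 0.9) = 0.1513/0.2500 = 0.6051
Terminal stock prices: S_uuu = 53.23, S_uud = 41.66, S_udd = 32.6, S_ddd = 25.52
Terminal payoffs (S − K): max(24.23, 0) = 24.23, max(12.66, 0) = 12.66, max(3.602, 0) = 3.602, max(-3.485, 0) = 0
Node uu (S = 46.29): V_uu = e^(−0.05)·[0.6051·24.2306 + 0.3949·12.6587] = 18.7018
Node ud (S = 36.23): V_ud = e^(−0.05)·[0.6051·12.6587 + 0.3949·3.6025] = 8.6393
Node dd (S = 28.35): V_dd = e^(−0.05)·[0.6051·3.6025 + 0.3949·0.0000] = 2.0735
Node u (S = 40.25): V_u = e^(−0.05)·[0.6051·18.7018 + 0.3949·8.6393] = 14.0097
Node d (S = 31.5): V_d = e^(−0.05)·[0.6051·8.6393 + 0.3949·2.0735] = 5.7515
Node 0 (S = 35): V_0 = e^(−0.05)·[0.6051·14.0097 + 0.3949·5.7515] = 10.2242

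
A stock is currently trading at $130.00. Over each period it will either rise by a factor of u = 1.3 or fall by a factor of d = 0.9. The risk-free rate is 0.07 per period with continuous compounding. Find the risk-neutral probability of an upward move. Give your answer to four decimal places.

p = 0.4313

Risk-neutral probability p = (e^0.07 − 0.9)/(1.3 − 0.9) = 0.1725/0.4000 = 0.4313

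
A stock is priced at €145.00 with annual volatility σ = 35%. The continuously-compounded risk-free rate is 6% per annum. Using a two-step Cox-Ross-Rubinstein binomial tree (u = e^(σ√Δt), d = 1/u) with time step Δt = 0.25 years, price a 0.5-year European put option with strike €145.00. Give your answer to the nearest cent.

€10.42

CRR parameters: u = e^(σ√Δt) = e^(0.35·√0.25) = 1.1912, d = 1/u = 0.8395
Per-period rate: rΔt = 0.06·0.25 = 0.015, so R = e^0.015 = 1.0151
Risk-neutral probability p = (e^0.015 − 0.8395)/(1.1912 − 0.8395) = 0.1757/0.3518 = 0.4993
Terminal stock prices: S_uu = 205.8, S_ud = 145, S_dd = 102.2
Terminal payoffs (K − S): max(-60.76, 0) = 0, max(0, 0) = 0, max(42.82, 0) = 42.82
Node u (S = 172.7): V_u = e^(−0.015)·[0.4993·0.0000 + 0.5007·0.0000] = 0.0000
Node d (S = 121.7): V_d = e^(−0.015)·[0.4993·0.0000 + 0.5007·42.8202] = 21.1200
Node 0 (S = 145): V_0 = e^(−0.015)·[0.4993·0.0000 + 0.5007·21.1200] = 10.4169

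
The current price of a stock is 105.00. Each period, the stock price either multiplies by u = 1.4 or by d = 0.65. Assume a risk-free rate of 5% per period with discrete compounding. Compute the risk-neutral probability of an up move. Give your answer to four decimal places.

p = 0.5333

Risk-neutral probability p = (1 + 0.05 − 0.65)/(1.4 − 0.65) = 0.4000/0.7500 = 0.5333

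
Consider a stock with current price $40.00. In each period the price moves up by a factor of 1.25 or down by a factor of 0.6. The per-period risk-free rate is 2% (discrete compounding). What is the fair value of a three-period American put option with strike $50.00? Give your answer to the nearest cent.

Risk-neutral probability p = (1 + 0.02 − 0.6)/(1.25 − 0.6) = 0.4200/0.6500 = 0.6462
Terminal stock prices: S_uuu = 78.12, S_uud = 37.5, S_udd = 18, S_ddd = 8.64
Terminal payoffs (K − S): max(-28.12, 0) = 0, max(12.5, 0) = 12.5, max(32, 0) = 32, max(41.36, 0) = 41.36
Node uu (S = 62.5): continuation = 1/1.02·[0.6462·0.0000 + 0.3538·12.5000] = 4.3363; exercise value = 0.0000 ≤ continuation, so V_uu = 4.3363
Node ud (S = 30): continuation = 1/1.02·[0.6462·12.5000 + 0.3538·32.0000] = 19.0196; exercise value = 20.0000 > continuation, so V_ud = 20.0000 (exercise)
Node dd (S = 14.4): continuation = 1/1.02·[0.6462·32.0000 + 0.3538·41.3600] = 34.6196; exercise value = 35.6000 > continuation, so V_dd = 35.6000 (exercise)
Node u (S = 50): continuation = 1/1.02·[0.6462·4.3363 + 0.3538·20.0000] = 9.6852; exercise value = 0.0000 ≤ continuation, so V_u = 9.6852
Node d (S = 24): continuation = 1/1.02·[0.6462·20.0000 + 0.3538·35.6000] = 25.0196; exercise value = 26.0000 > continuation, so V_d = 26.0000 (exercise)
Node 0 (S = 40): continuation = 1/1.02·[0.6462·9.6852 + 0.3538·26.0000] = 15.1550; exercise value = 10.0000 ≤ continuation, so V_0 = 15.1550

$15.16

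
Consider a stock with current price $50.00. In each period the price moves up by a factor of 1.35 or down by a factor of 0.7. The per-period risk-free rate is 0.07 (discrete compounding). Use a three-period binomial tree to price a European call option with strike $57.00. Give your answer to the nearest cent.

$12.26

Risk-neutral probability p = (1 + 0.07 − 0.7)/(1.35 − 0.7) = 0.3700/0.6500 = 0.5692
Terminal stock prices: S_uuu = 123, S_uud = 63.79, S_udd = 33.07, S_ddd = 17.15
Terminal payoffs (S − K): max(66.02, 0) = 66.02, max(6.788, 0) = 6.788, max(-23.93, 0) = 0, max(-39.85, 0) = 0
Node uu (S = 91.13): V_uu = 1/1.07·[0.5692·66.0188 + 0.4308·6.7875] = 37.8540
Node ud (S = 47.25): V_ud = 1/1.07·[0.5692·6.7875 + 0.4308·0.0000] = 3.6109
Node dd (S = 24.5): V_dd = 1/1.07·[0.5692·0.0000 + 0.4308·0.0000] = 0.0000
Node u (S = 67.5): V_u = 1/1.07·[0.5692·37.8540 + 0.4308·3.6109] = 21.5917
Node d (S = 35): V_d = 1/1.07·[0.5692·3.6109 + 0.4308·0.0000] = 1.9210
Node 0 (S = 50): V_0 = 1/1.07·[0.5692·21.5917 + 0.4308·1.9210] = 12.2599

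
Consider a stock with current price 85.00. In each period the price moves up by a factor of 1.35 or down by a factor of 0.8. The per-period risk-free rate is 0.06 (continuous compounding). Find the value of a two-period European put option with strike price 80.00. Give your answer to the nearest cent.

Risk-neutral probability p = (e^0.06 − 0.8)/(1.35 − 0.8) = 0.2618/0.5500 = 0.4761
Terminal stock prices: S_uu = 154.9, S_ud = 91.8, S_dd = 54.4
Terminal payoffs (K − S): max(-74.91, 0) = 0, max(-11.8, 0) = 0, max(25.6, 0) = 25.6
Node u (S = 114.8): V_u = e^(−0.06)·[0.4761·0.0000 + 0.5239·0.0000] = 0.0000
Node d (S = 68): V_d = e^(−0.06)·[0.4761·0.0000 + 0.5239·25.6000] = 12.6316
Node 0 (S = 85): V_0 = e^(−0.06)·[0.4761·0.0000 + 0.5239·12.6316] = 6.2327

6.23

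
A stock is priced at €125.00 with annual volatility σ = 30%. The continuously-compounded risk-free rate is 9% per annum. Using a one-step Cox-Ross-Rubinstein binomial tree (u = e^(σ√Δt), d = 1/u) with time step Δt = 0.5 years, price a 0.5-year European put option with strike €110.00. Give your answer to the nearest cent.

CRR parameters: u = e^(σ√Δt) = e^(0.3·√0.5) = 1.2363, d = 1/u = 0.8089
Per-period rate: rΔt = 0.09·0.5 = 0.045, so R = e^0.045 = 1.0460
Risk-neutral probability p = (e^0.045 − 0.8089)/(1.2363 − 0.8089) = 0.2372/0.4275 = 0.5548
Terminal stock prices: S_u = 154.5, S_d = 101.1
Terminal payoffs (K − S): max(-44.54, 0) = 0, max(8.893, 0) = 8.893
Node 0 (S = 125): V_0 = e^(−0.045)·[0.5548·0.0000 + 0.4452·8.8928] = 3.7845

€3.78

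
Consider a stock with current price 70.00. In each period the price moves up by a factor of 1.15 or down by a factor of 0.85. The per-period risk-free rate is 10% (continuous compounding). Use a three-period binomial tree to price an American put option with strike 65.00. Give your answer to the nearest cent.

Risk-neutral probability p = (e^0.1 − 0.85)/(1.15 − 0.85) = 0.2552/0.3000 = 0.8506
Terminal stock prices: S_uuu = 106.5, S_uud = 78.69, S_udd = 58.16, S_ddd = 42.99
Terminal payoffs (K − S): max(-41.46, 0) = 0, max(-13.69, 0) = 0, max(6.839, 0) = 6.839, max(22.01, 0) = 22.01
Node uu (S = 92.57): continuation = e^(−0.1)·[0.8506·0.0000 + 0.1494·0.0000] = 0.0000; exercise value = 0.0000 ≤ continuation, so V_uu = 0.0000
Node ud (S = 68.42): continuation = e^(−0.1)·[0.8506·0.0000 + 0.1494·6.8388] = 0.9247; exercise value = 0.0000 ≤ continuation, so V_ud = 0.9247
Node dd (S = 50.57): continuation = e^(−0.1)·[0.8506·6.8388 + 0.1494·22.0113] = 8.2394; exercise value = 14.4250 > continuation, so V_dd = 14.4250 (exercise)
Node u (S = 80.5): continuation = e^(−0.1)·[0.8506·0.0000 + 0.1494·0.9247] = 0.1250; exercise value = 0.0000 ≤ continuation, so V_u = 0.1250
Node d (S = 59.5): continuation = e^(−0.1)·[0.8506·0.9247 + 0.1494·14.4250] = 2.6621; exercise value = 5.5000 > continuation, so V_d = 5.5000 (exercise)
Node 0 (S = 70): continuation = e^(−0.1)·[0.8506·0.1250 + 0.1494·5.5000] = 0.8399; exercise value = 0.0000 ≤ continuation, so V_0 = 0.8399

0.84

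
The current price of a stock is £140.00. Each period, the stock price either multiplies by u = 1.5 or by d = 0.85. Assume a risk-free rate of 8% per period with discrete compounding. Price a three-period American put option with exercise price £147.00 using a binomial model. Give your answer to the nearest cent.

Risk-neutral probability p = (1 + 0.08 − 0.85)/(1.5 − 0.85) = 0.2300/0.6500 = 0.3538
Terminal stock prices: S_uuu = 472.5, S_uud = 267.8, S_udd = 151.7, S_ddd = 85.98
Terminal payoffs (K − S): max(-325.5, 0) = 0, max(-120.8, 0) = 0, max(-4.725, 0) = 0, max(61.02, 0) = 61.02
Node uu (S = 315): continuation = 1/1.08·[0.3538·0.0000 + 0.6462·0.0000] = 0.0000; exercise value = 0.0000 ≤ continuation, so V_uu = 0.0000
Node ud (S = 178.5): continuation = 1/1.08·[0.3538·0.0000 + 0.6462·0.0000] = 0.0000; exercise value = 0.0000 ≤ continuation, so V_ud = 0.0000
Node dd (S = 101.1): continuation = 1/1.08·[0.3538·0.0000 + 0.6462·61.0225] = 36.5092; exercise value = 45.8500 > continuation, so V_dd = 45.8500 (exercise)
Node u (S = 210): continuation = 1/1.08·[0.3538·0.0000 + 0.6462·0.0000] = 0.0000; exercise value = 0.0000 ≤ continuation, so V_u = 0.0000
Node d (S = 119): continuation = 1/1.08·[0.3538·0.0000 + 0.6462·45.8500] = 27.4316; exercise value = 28.0000 > continuation, so V_d = 28.0000 (exercise)
Node 0 (S = 140): continuation = 1/1.08·[0.3538·0.0000 + 0.6462·28.0000] = 16.7521; exercise value = 7.0000 ≤ continuation, so V_0 = 16.7521

£16.75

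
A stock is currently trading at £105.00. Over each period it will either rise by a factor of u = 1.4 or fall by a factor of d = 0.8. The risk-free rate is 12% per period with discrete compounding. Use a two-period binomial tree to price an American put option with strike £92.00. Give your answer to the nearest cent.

£4.31

Risk-neutral probability p = (1 + 0.12 − 0.8)/(1.4 − 0.8) = 0.3200/0.6000 = 0.5333
Terminal stock prices: S_uu = 205.8, S_ud = 117.6, S_dd = 67.2
Terminal payoffs (K − S): max(-113.8, 0) = 0, max(-25.6, 0) = 0, max(24.8, 0) = 24.8
Node u (S = 147): continuation = 1/1.12·[0.5333·0.0000 + 0.4667·0.0000] = 0.0000; exercise value = 0.0000 ≤ continuation, so V_u = 0.0000
Node d (S = 84): continuation = 1/1.12·[0.5333·0.0000 + 0.4667·24.8000] = 10.3333; exercise value = 8.0000 ≤ continuation, so V_d = 10.3333
Node 0 (S = 105): continuation = 1/1.12·[0.5333·0.0000 + 0.4667·10.3333] = 4.3056; exercise value = 0.0000 ≤ continuation, so V_0 = 4.3056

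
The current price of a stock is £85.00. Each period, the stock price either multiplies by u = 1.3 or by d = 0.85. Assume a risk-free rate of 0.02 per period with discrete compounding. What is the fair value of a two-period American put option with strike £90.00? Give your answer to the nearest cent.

£10.83

Risk-neutral probability p = (1 + 0.02 − 0.85)/(1.3 − 0.85) = 0.1700/0.4500 = 0.3778
Terminal stock prices: S_uu = 143.7, S_ud = 93.92, S_dd = 61.41
Terminal payoffs (K − S): max(-53.65, 0) = 0, max(-3.925, 0) = 0, max(28.59, 0) = 28.59
Node u (S = 110.5): continuation = 1/1.02·[0.3778·0.0000 + 0.6222·0.0000] = 0.0000; exercise value = 0.0000 ≤ continuation, so V_u = 0.0000
Node d (S = 72.25): continuation = 1/1.02·[0.3778·0.0000 + 0.6222·28.5875] = 17.4390; exercise value = 17.7500 > continuation, so V_d = 17.7500 (exercise)
Node 0 (S = 85): continuation = 1/1.02·[0.3778·0.0000 + 0.6222·17.7500] = 10.8279; exercise value = 5.0000 ≤ continuation, so V_0 = 10.8279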